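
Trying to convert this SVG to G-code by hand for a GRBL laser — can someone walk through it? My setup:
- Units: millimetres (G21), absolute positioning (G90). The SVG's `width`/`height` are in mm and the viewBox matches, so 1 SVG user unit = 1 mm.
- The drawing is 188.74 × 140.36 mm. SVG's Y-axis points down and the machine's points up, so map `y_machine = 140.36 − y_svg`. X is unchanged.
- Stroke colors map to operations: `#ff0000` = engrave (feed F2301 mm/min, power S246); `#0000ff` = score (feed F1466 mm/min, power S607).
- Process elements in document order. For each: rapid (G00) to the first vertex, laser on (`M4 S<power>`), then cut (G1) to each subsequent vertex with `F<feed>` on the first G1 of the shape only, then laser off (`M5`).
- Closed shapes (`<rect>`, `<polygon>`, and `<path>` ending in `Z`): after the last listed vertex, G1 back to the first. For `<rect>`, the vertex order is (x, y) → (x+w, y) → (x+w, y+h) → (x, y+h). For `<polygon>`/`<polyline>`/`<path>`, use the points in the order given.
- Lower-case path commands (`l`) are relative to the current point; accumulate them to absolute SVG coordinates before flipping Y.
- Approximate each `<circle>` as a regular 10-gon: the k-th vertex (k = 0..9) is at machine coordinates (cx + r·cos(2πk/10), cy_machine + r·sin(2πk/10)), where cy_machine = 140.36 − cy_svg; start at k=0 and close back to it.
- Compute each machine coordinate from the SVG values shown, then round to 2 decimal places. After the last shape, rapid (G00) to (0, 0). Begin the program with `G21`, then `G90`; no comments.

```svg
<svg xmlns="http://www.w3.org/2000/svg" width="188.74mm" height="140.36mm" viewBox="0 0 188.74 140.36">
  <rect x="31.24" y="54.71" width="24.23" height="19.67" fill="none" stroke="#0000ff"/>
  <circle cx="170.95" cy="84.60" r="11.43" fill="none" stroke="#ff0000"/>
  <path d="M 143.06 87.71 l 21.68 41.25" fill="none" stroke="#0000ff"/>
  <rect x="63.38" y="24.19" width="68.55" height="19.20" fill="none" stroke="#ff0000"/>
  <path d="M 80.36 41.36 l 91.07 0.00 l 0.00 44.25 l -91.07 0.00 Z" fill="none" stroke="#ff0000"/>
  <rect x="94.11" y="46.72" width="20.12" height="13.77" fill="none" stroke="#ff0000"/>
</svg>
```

G21
G90
G00 X31.24 Y85.65
M4 S607
G1 X55.47 Y85.65 F1466
G1 X55.47 Y65.98
G1 X31.24 Y65.98
G1 X31.24 Y85.65
M5
G00 X182.38 Y55.76
M4 S246
G1 X180.20 Y62.48 F2301
G1 X174.48 Y66.63
G1 X167.42 Y66.63
G1 X161.70 Y62.48
G1 X159.52 Y55.76
G1 X161.70 Y49.04
G1 X167.42 Y44.89
G1 X174.48 Y44.89
G1 X180.20 Y49.04
G1 X182.38 Y55.76
M5
G00 X143.06 Y52.65
M4 S607
G1 X164.74 Y11.40 F1466
M5
G00 X63.38 Y116.17
M4 S246
G1 X131.93 Y116.17 F2301
G1 X131.93 Y96.97
G1 X63.38 Y96.97
G1 X63.38 Y116.17
M5
G00 X80.36 Y99.00
M4 S246
G1 X171.43 Y99.00 F2301
G1 X171.43 Y54.75
G1 X80.36 Y54.75
G1 X80.36 Y99.00
M5
G00 X94.11 Y93.64
M4 S246
G1 X114.23 Y93.64 F2301
G1 X114.23 Y79.87
G1 X94.11 Y79.87
G1 X94.11 Y93.64
M5
G00 X0.00 Y0.00

Since the viewBox matches the mm dimensions, user units are millimetres directly. The only transform is the Y-flip y_m = 140.36 − y_svg.

Shape 1 is a rectangle drawn with `<rect>`. Its stroke #0000ff means score at S607, F1466. After flipping Y the toolpath is (31.24,85.65) → (55.47,85.65) → (55.47,65.98) → (31.24,65.98) → (31.24,85.65), returning to the start.

Shape 2 is a circle drawn with `<circle>`. Its stroke #ff0000 means engrave at S246, F2301. After flipping Y the toolpath is (182.38,55.76) → (180.20,62.48) → (174.48,66.63) → (167.42,66.63) → (161.70,62.48) → (159.52,55.76) → (161.70,49.04) → (167.42,44.89) → (174.48,44.89) → (180.20,49.04) → (182.38,55.76), returning to the start.

Shape 3 is a line segment drawn with `<path>`. Its stroke #0000ff means score at S607, F1466. After flipping Y the toolpath is (143.06,52.65) → (164.74,11.40).

Shape 4 is a rectangle drawn with `<rect>`. Its stroke #ff0000 means engrave at S246, F2301. After flipping Y the toolpath is (63.38,116.17) → (131.93,116.17) → (131.93,96.97) → (63.38,96.97) → (63.38,116.17), returning to the start.

Shape 5 is a rectangle drawn with `<path>`. Its stroke #ff0000 means engrave at S246, F2301. After flipping Y the toolpath is (80.36,99.00) → (171.43,99.00) → (171.43,54.75) → (80.36,54.75) → (80.36,99.00), returning to the start.

Shape 6 is a rectangle drawn with `<rect>`. Its stroke #ff0000 means engrave at S246, F2301. After flipping Y the toolpath is (94.11,93.64) → (114.23,93.64) → (114.23,79.87) → (94.11,79.87) → (94.11,93.64), returning to the start.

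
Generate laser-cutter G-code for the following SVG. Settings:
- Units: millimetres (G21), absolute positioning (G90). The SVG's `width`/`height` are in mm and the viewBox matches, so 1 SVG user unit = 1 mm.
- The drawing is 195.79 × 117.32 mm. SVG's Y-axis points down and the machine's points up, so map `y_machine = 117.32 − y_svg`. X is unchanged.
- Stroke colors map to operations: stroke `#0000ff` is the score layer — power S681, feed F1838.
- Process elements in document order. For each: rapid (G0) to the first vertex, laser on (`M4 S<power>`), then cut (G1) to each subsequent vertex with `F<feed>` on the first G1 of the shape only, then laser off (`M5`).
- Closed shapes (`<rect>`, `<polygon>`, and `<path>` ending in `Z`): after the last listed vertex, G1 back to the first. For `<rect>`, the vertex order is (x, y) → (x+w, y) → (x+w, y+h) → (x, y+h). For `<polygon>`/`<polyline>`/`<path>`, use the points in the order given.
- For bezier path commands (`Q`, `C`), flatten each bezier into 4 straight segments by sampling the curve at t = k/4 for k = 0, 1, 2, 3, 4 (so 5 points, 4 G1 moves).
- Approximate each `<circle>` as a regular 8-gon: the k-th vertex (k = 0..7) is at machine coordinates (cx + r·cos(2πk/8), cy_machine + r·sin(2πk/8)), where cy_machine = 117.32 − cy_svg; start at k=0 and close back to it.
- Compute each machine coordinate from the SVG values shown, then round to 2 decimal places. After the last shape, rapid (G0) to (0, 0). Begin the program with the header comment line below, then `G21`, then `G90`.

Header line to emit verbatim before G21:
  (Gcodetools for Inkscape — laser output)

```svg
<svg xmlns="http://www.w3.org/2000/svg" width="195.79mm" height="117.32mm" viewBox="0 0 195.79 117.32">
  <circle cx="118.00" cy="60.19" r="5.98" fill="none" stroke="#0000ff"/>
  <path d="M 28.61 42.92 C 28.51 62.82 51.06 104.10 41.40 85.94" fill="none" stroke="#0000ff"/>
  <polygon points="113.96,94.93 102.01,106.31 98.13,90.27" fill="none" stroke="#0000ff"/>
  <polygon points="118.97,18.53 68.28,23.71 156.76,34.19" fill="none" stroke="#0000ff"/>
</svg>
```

Since the viewBox matches the mm dimensions, user units are millimetres directly. The only transform is the Y-flip y_m = 117.32 − y_svg.

Shape 1 is a circle drawn with `<circle>`. Its stroke #0000ff means score at S681, F1838. After flipping Y the toolpath is (123.98,57.13) → (122.23,61.36) → (118.00,63.11) → (113.77,61.36) → (112.02,57.13) → (113.77,52.90) → (118.00,51.15) → (122.23,52.90) → (123.98,57.13), returning to the start.

Shape 2 is a cubic bezier drawn with `<path>`. Its stroke #0000ff means score at S681, F1838. After flipping Y the toolpath is (28.61,74.40) → (31.92,56.73) → (38.59,38.62) → (43.46,27.64) → (41.40,31.38).

Shape 3 is a regular polygon drawn with `<polygon>`. Its stroke #0000ff means score at S681, F1838. After flipping Y the toolpath is (113.96,22.39) → (102.01,11.01) → (98.13,27.05) → (113.96,22.39), returning to the start.

Shape 4 is a closed polygon drawn with `<polygon>`. Its stroke #0000ff means score at S681, F1838. After flipping Y the toolpath is (118.97,98.79) → (68.28,93.61) → (156.76,83.13) → (118.97,98.79), returning to the start.

(Gcodetools for Inkscape — laser output)
G21
G90
G0 X123.98 Y57.13
M4 S681
G1 X122.23 Y61.36 F1838
G1 X118.00 Y63.11
G1 X113.77 Y61.36
G1 X112.02 Y57.13
G1 X113.77 Y52.90
G1 X118.00 Y51.15
G1 X122.23 Y52.90
G1 X123.98 Y57.13
M5
G0 X28.61 Y74.40
M4 S681
G1 X31.92 Y56.73 F1838
G1 X38.59 Y38.62
G1 X43.46 Y27.64
G1 X41.40 Y31.38
M5
G0 X113.96 Y22.39
M4 S681
G1 X102.01 Y11.01 F1838
G1 X98.13 Y27.05
G1 X113.96 Y22.39
M5
G0 X118.97 Y98.79
M4 S681
G1 X68.28 Y93.61 F1838
G1 X156.76 Y83.13
G1 X118.97 Y98.79
M5
G0 X0.00 Y0.00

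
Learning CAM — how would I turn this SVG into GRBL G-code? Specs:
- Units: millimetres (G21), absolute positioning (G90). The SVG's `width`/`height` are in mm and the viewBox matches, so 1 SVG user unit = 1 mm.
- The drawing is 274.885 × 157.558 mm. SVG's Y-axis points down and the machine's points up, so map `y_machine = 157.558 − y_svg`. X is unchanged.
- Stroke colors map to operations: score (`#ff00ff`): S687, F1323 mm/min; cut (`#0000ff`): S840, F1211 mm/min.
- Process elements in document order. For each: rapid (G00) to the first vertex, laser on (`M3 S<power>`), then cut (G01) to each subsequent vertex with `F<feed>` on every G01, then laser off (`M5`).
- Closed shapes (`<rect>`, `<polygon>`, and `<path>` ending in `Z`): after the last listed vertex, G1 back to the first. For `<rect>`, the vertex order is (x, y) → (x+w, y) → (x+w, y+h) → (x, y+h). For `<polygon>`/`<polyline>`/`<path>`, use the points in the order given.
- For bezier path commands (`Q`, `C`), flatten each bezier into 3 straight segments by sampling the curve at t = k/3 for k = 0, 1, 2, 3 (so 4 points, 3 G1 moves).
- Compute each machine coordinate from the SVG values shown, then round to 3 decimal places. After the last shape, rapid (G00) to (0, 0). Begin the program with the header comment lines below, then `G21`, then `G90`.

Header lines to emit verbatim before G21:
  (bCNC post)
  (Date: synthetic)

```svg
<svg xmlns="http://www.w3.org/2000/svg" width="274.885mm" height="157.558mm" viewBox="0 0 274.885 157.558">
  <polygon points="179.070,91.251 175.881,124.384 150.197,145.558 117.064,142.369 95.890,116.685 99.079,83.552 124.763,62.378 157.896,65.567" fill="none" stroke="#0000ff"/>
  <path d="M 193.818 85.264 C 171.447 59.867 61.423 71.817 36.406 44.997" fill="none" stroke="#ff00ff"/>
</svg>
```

(bCNC post)
(Date: synthetic)
G21
G90
G00 X179.070 Y66.307
M3 S840
G01 X175.881 Y33.174 F1211
G01 X150.197 Y12.000 F1211
G01 X117.064 Y15.189 F1211
G01 X95.890 Y40.873 F1211
G01 X99.079 Y74.006 F1211
G01 X124.763 Y95.180 F1211
G01 X157.896 Y91.991 F1211
G01 X179.070 Y66.307 F1211
M5
G00 X193.818 Y72.294
M3 S687
G01 X148.624 Y88.061 F1323
G01 X83.364 Y95.845 F1323
G01 X36.406 Y112.561 F1323
M5
G00 X0.000 Y0.000

viewBox `0 0 274.885 157.558` with mm width/height → 1 unit = 1 mm. Flip: y_m = 157.558 − y_svg.

**Shape 1** — `<polygon>` regular polygon, stroke `#0000ff` → cut (S840, F1211). Machine vertices: (179.070,66.307) → (175.881,33.174) → (150.197,12.000) → (117.064,15.189) → (95.890,40.873) → (99.079,74.006) → (124.763,95.180) → (157.896,91.991) → (179.070,66.307). Closed: final G1 returns to the first vertex.

**Shape 2** — `<path>` cubic bezier, stroke `#ff00ff` → score (S687, F1323). Control points (SVG): P0=(193.818,85.264), P1=(171.447,59.867), P2=(61.423,71.817), P3=(36.406,44.997); sampled at t=k/3. Machine vertices: (193.818,72.294) → (148.624,88.061) → (83.364,95.845) → (36.406,112.561). Open path.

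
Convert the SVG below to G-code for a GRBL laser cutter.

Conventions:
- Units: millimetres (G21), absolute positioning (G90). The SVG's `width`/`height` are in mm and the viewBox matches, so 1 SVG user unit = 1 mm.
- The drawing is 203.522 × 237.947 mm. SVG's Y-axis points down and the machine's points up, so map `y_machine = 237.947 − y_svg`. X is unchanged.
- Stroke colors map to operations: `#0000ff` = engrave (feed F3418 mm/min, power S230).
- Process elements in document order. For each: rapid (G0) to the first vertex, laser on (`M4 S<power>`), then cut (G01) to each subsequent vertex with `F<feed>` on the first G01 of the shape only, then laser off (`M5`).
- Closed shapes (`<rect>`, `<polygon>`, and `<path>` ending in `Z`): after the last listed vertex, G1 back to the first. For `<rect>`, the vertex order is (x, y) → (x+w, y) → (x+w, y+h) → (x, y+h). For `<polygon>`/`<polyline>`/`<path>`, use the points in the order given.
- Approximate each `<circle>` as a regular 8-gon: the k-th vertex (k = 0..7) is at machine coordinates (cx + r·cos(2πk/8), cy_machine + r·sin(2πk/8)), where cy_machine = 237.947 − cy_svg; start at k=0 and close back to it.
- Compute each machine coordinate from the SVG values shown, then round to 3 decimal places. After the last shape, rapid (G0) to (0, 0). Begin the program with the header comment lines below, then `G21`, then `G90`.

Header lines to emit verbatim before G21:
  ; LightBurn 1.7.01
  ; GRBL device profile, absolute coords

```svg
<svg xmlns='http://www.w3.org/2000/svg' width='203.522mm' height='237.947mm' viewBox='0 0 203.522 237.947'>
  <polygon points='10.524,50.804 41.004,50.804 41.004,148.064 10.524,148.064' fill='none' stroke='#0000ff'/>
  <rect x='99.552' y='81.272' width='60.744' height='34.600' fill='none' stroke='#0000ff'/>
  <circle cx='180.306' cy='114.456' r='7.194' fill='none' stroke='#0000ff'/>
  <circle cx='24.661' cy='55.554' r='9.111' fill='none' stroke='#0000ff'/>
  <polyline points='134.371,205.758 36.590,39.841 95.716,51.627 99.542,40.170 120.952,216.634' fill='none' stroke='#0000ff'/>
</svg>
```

; LightBurn 1.7.01
; GRBL device profile, absolute coords
G21
G90
G0 X10.524 Y187.143
M4 S230
G01 X41.004 Y187.143 F3418
G01 X41.004 Y89.883
G01 X10.524 Y89.883
G01 X10.524 Y187.143
M5
G0 X99.552 Y156.675
M4 S230
G01 X160.296 Y156.675 F3418
G01 X160.296 Y122.075
G01 X99.552 Y122.075
G01 X99.552 Y156.675
M5
G0 X187.500 Y123.491
M4 S230
G01 X185.393 Y128.578 F3418
G01 X180.306 Y130.685
G01 X175.219 Y128.578
G01 X173.112 Y123.491
G01 X175.219 Y118.404
G01 X180.306 Y116.297
G01 X185.393 Y118.404
G01 X187.500 Y123.491
M5
G0 X33.772 Y182.393
M4 S230
G01 X31.103 Y188.835 F3418
G01 X24.661 Y191.504
G01 X18.219 Y188.835
G01 X15.550 Y182.393
G01 X18.219 Y175.951
G01 X24.661 Y173.282
G01 X31.103 Y175.951
G01 X33.772 Y182.393
M5
G0 X134.371 Y32.189
M4 S230
G01 X36.590 Y198.106 F3418
G01 X95.716 Y186.320
G01 X99.542 Y197.777
G01 X120.952 Y21.313
M5
G0 X0.000 Y0.000

Since the viewBox matches the mm dimensions, user units are millimetres directly. The only transform is the Y-flip y_m = 237.947 − y_svg.

Shape 1 is a rectangle drawn with `<polygon>`. Its stroke #0000ff means engrave at S230, F3418. After flipping Y the toolpath is (10.524,187.143) → (41.004,187.143) → (41.004,89.883) → (10.524,89.883) → (10.524,187.143), returning to the start.

Shape 2 is a rectangle drawn with `<rect>`. Its stroke #0000ff means engrave at S230, F3418. After flipping Y the toolpath is (99.552,156.675) → (160.296,156.675) → (160.296,122.075) → (99.552,122.075) → (99.552,156.675), returning to the start.

Shape 3 is a circle drawn with `<circle>`. Its stroke #0000ff means engrave at S230, F3418. After flipping Y the toolpath is (187.500,123.491) → (185.393,128.578) → (180.306,130.685) → (175.219,128.578) → (173.112,123.491) → (175.219,118.404) → (180.306,116.297) → (185.393,118.404) → (187.500,123.491), returning to the start.

Shape 4 is a circle drawn with `<circle>`. Its stroke #0000ff means engrave at S230, F3418. After flipping Y the toolpath is (33.772,182.393) → (31.103,188.835) → (24.661,191.504) → (18.219,188.835) → (15.550,182.393) → (18.219,175.951) → (24.661,173.282) → (31.103,175.951) → (33.772,182.393), returning to the start.

Shape 5 is a open polyline drawn with `<polyline>`. Its stroke #0000ff means engrave at S230, F3418. After flipping Y the toolpath is (134.371,32.189) → (36.590,198.106) → (95.716,186.320) → (99.542,197.777) → (120.952,21.313).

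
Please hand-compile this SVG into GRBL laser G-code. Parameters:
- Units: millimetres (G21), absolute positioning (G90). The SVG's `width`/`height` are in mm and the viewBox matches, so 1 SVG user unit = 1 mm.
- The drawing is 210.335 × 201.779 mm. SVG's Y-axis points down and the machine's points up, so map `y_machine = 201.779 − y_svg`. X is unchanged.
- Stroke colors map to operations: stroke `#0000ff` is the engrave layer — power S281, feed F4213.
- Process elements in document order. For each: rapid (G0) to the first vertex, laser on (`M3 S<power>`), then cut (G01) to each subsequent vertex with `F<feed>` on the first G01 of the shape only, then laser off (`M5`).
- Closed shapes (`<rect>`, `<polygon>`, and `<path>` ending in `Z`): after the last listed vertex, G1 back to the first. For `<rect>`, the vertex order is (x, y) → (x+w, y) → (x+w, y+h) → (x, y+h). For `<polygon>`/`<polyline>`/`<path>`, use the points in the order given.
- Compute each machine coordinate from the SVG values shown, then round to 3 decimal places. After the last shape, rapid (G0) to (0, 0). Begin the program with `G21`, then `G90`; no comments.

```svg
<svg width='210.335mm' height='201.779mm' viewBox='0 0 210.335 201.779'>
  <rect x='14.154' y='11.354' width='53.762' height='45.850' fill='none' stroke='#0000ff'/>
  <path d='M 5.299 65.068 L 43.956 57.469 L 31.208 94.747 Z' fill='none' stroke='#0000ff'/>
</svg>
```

Since the viewBox matches the mm dimensions, user units are millimetres directly. The only transform is the Y-flip y_m = 201.779 − y_svg.

Shape 1 is a rectangle drawn with `<rect>`. Its stroke #0000ff means engrave at S281, F4213. After flipping Y the toolpath is (14.154,190.425) → (67.916,190.425) → (67.916,144.575) → (14.154,144.575) → (14.154,190.425), returning to the start.

Shape 2 is a regular polygon drawn with `<path>`. Its stroke #0000ff means engrave at S281, F4213. After flipping Y the toolpath is (5.299,136.711) → (43.956,144.310) → (31.208,107.032) → (5.299,136.711), returning to the start.

G21
G90
G0 X14.154 Y190.425
M3 S281
G01 X67.916 Y190.425 F4213
G01 X67.916 Y144.575
G01 X14.154 Y144.575
G01 X14.154 Y190.425
M5
G0 X5.299 Y136.711
M3 S281
G01 X43.956 Y144.310 F4213
G01 X31.208 Y107.032
G01 X5.299 Y136.711
M5
G0 X0.000 Y0.000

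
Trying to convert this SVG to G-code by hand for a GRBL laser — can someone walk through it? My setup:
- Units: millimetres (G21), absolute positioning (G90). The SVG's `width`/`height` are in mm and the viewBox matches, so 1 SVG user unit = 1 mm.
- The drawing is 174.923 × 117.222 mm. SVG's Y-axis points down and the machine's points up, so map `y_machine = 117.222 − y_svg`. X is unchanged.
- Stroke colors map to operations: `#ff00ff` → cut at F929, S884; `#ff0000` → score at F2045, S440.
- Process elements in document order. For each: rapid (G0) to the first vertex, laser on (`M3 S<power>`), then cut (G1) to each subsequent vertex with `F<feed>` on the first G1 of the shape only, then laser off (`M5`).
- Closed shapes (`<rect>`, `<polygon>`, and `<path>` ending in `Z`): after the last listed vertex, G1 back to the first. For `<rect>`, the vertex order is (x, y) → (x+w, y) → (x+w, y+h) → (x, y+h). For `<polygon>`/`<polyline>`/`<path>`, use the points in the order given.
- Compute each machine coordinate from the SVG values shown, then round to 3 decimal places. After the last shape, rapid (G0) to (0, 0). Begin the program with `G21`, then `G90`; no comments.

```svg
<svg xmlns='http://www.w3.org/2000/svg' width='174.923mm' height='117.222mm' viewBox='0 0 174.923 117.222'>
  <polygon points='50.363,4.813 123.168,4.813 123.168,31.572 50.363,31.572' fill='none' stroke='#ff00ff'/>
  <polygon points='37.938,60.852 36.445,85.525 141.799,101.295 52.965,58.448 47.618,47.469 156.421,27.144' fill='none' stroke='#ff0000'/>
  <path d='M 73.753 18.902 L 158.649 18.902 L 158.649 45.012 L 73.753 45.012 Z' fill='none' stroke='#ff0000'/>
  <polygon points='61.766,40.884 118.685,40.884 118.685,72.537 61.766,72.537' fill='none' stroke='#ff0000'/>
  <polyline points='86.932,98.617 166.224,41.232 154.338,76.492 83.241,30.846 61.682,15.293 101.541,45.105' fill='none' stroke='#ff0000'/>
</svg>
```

G21
G90
G0 X50.363 Y112.409
M3 S884
G1 X123.168 Y112.409 F929
G1 X123.168 Y85.650
G1 X50.363 Y85.650
G1 X50.363 Y112.409
M5
G0 X37.938 Y56.370
M3 S440
G1 X36.445 Y31.697 F2045
G1 X141.799 Y15.927
G1 X52.965 Y58.774
G1 X47.618 Y69.753
G1 X156.421 Y90.078
G1 X37.938 Y56.370
M5
G0 X73.753 Y98.320
M3 S440
G1 X158.649 Y98.320 F2045
G1 X158.649 Y72.210
G1 X73.753 Y72.210
G1 X73.753 Y98.320
M5
G0 X61.766 Y76.338
M3 S440
G1 X118.685 Y76.338 F2045
G1 X118.685 Y44.685
G1 X61.766 Y44.685
G1 X61.766 Y76.338
M5
G0 X86.932 Y18.605
M3 S440
G1 X166.224 Y75.990 F2045
G1 X154.338 Y40.730
G1 X83.241 Y86.376
G1 X61.682 Y101.929
G1 X101.541 Y72.117
M5
G0 X0.000 Y0.000

viewBox `0 0 174.923 117.222` with mm width/height → 1 unit = 1 mm. Flip: y_m = 117.222 − y_svg.

**Shape 1** — `<polygon>` rectangle, stroke `#ff00ff` → cut (S884, F929). Machine vertices: (50.363,112.409) → (123.168,112.409) → (123.168,85.650) → (50.363,85.650) → (50.363,112.409). Closed: final G1 returns to the first vertex.

**Shape 2** — `<polygon>` closed polygon, stroke `#ff0000` → score (S440, F2045). Machine vertices: (37.938,56.370) → (36.445,31.697) → (141.799,15.927) → (52.965,58.774) → (47.618,69.753) → (156.421,90.078) → (37.938,56.370). Closed: final G1 returns to the first vertex.

**Shape 3** — `<path>` rectangle, stroke `#ff0000` → score (S440, F2045). Machine vertices: (73.753,98.320) → (158.649,98.320) → (158.649,72.210) → (73.753,72.210) → (73.753,98.320). Closed: final G1 returns to the first vertex.

**Shape 4** — `<polygon>` rectangle, stroke `#ff0000` → score (S440, F2045). Machine vertices: (61.766,76.338) → (118.685,76.338) → (118.685,44.685) → (61.766,44.685) → (61.766,76.338). Closed: final G1 returns to the first vertex.

**Shape 5** — `<polyline>` open polyline, stroke `#ff0000` → score (S440, F2045). Machine vertices: (86.932,18.605) → (166.224,75.990) → (154.338,40.730) → (83.241,86.376) → (61.682,101.929) → (101.541,72.117). Open path.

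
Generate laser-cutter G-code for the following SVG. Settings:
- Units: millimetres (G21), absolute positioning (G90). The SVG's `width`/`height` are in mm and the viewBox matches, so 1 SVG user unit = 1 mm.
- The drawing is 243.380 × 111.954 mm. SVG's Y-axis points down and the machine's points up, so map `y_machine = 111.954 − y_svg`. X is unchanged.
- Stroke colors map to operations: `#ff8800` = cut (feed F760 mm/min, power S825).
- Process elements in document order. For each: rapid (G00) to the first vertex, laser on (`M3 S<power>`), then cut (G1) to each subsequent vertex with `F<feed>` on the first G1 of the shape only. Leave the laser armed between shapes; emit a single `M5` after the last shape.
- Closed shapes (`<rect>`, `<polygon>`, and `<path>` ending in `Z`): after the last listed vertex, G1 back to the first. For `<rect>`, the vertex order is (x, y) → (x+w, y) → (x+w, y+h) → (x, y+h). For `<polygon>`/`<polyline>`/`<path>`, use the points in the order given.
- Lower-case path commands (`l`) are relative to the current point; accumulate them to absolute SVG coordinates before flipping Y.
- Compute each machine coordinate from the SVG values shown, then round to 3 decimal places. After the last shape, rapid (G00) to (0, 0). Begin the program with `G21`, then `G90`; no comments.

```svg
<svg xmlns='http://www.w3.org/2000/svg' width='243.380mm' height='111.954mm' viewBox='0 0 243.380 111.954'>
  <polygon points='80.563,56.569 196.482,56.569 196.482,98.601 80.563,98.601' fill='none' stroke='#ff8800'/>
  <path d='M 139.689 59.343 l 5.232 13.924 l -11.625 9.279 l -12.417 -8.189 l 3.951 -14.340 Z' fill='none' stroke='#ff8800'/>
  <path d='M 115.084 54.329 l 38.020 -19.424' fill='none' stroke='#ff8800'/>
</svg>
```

G21
G90
G00 X80.563 Y55.385
M3 S825
G1 X196.482 Y55.385 F760
G1 X196.482 Y13.353
G1 X80.563 Y13.353
G1 X80.563 Y55.385
G00 X139.689 Y52.611
M3 S825
G1 X144.921 Y38.687 F760
G1 X133.296 Y29.408
G1 X120.879 Y37.597
G1 X124.830 Y51.937
G1 X139.689 Y52.611
G00 X115.084 Y57.625
M3 S825
G1 X153.104 Y77.049 F760
M5
G00 X0.000 Y0.000

Since the viewBox matches the mm dimensions, user units are millimetres directly. The only transform is the Y-flip y_m = 111.954 − y_svg.

Shape 1 is a rectangle drawn with `<polygon>`. Its stroke #ff8800 means cut at S825, F760. After flipping Y the toolpath is (80.563,55.385) → (196.482,55.385) → (196.482,13.353) → (80.563,13.353) → (80.563,55.385), returning to the start.

Shape 2 is a regular polygon drawn with `<path>`. Its stroke #ff8800 means cut at S825, F760. After flipping Y the toolpath is (139.689,52.611) → (144.921,38.687) → (133.296,29.408) → (120.879,37.597) → (124.830,51.937) → (139.689,52.611), returning to the start.

Shape 3 is a line segment drawn with `<path>`. Its stroke #ff8800 means cut at S825, F760. After flipping Y the toolpath is (115.084,57.625) → (153.104,77.049).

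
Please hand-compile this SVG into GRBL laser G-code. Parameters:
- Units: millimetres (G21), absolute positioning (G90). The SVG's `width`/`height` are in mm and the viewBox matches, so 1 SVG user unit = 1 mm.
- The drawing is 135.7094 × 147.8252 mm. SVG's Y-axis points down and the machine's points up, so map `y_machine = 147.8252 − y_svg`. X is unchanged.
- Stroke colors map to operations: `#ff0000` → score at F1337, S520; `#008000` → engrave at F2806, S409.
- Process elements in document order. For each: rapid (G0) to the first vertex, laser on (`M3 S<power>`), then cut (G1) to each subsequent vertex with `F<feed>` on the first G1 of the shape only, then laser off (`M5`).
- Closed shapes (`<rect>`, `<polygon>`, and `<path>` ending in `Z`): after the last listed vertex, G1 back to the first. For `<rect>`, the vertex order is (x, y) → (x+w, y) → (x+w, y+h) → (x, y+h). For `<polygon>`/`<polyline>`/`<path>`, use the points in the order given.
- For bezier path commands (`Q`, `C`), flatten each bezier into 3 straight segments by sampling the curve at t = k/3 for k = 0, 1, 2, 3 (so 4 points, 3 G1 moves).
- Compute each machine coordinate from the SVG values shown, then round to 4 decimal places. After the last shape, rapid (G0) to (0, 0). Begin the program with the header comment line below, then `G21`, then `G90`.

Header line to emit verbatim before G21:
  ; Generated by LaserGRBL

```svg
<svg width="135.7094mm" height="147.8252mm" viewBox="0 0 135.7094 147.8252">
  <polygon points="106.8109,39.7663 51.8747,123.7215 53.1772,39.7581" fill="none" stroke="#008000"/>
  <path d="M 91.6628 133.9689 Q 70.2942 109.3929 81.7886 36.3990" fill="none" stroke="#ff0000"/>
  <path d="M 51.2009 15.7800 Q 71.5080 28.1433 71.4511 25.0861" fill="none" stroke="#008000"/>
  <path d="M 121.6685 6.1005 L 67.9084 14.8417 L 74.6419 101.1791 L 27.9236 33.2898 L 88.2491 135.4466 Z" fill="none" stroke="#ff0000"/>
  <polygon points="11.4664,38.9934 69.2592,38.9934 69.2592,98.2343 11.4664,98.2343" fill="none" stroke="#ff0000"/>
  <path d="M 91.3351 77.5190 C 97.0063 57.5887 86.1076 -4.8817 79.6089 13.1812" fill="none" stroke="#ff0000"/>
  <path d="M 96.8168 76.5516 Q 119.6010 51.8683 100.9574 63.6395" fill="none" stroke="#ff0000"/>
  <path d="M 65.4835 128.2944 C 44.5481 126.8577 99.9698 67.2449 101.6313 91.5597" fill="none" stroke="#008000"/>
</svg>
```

; Generated by LaserGRBL
G21
G90
G0 X106.8109 Y108.0589
M3 S409
G1 X51.8747 Y24.1037 F2806
G1 X53.1772 Y108.0671
G1 X106.8109 Y108.0589
M5
G0 X91.6628 Y13.8563
M3 S520
G1 X81.0685 Y35.6201 F1337
G1 X77.7771 Y68.1434
G1 X81.7886 Y111.4262
M5
G0 X51.2009 Y132.0452
M3 S409
G1 X62.4763 Y125.5164 F2806
G1 X69.2264 Y122.4144
G1 X71.4511 Y122.7391
M5
G0 X121.6685 Y141.7247
M3 S520
G1 X67.9084 Y132.9835 F1337
G1 X74.6419 Y46.6461
G1 X27.9236 Y114.5354
G1 X88.2491 Y12.3786
G1 X121.6685 Y141.7247
M5
G0 X11.4664 Y108.8318
M3 S520
G1 X69.2592 Y108.8318 F1337
G1 X69.2592 Y49.5909
G1 X11.4664 Y49.5909
G1 X11.4664 Y108.8318
M5
G0 X91.3351 Y70.3062
M3 S520
G1 X92.2597 Y99.8583 F1337
G1 X86.7976 Y130.4207
G1 X79.6089 Y134.6440
M5
G0 X96.8168 Y71.2736
M3 S520
G1 X107.4032 Y83.6786 F1337
G1 X108.7834 Y87.9827
G1 X100.9574 Y84.1857
M5
G0 X65.4835 Y19.5308
M3 S409
G1 X65.1813 Y35.0964 F2806
G1 X86.8689 Y57.8675
G1 X101.6313 Y56.2655
M5
G0 X0.0000 Y0.0000

1 u = 1 mm; y_m = 147.8252 − y.

[1] `<polygon>` closed polygon, #008000→engrave S409 F2806: (106.8109,108.0589) → (51.8747,24.1037) → (53.1772,108.0671) → (106.8109,108.0589) (closed)

[2] `<path>` quadratic bezier, #ff0000→score S520 F1337: (91.6628,13.8563) → (81.0685,35.6201) → (77.7771,68.1434) → (81.7886,111.4262)

[3] `<path>` quadratic bezier, #008000→engrave S409 F2806: (51.2009,132.0452) → (62.4763,125.5164) → (69.2264,122.4144) → (71.4511,122.7391)

[4] `<path>` closed polygon, #ff0000→score S520 F1337: (121.6685,141.7247) → (67.9084,132.9835) → (74.6419,46.6461) → (27.9236,114.5354) → (88.2491,12.3786) → (121.6685,141.7247) (closed)

[5] `<polygon>` rectangle, #ff0000→score S520 F1337: (11.4664,108.8318) → (69.2592,108.8318) → (69.2592,49.5909) → (11.4664,49.5909) → (11.4664,108.8318) (closed)

[6] `<path>` cubic bezier, #ff0000→score S520 F1337: (91.3351,70.3062) → (92.2597,99.8583) → (86.7976,130.4207) → (79.6089,134.6440)

[7] `<path>` quadratic bezier, #ff0000→score S520 F1337: (96.8168,71.2736) → (107.4032,83.6786) → (108.7834,87.9827) → (100.9574,84.1857)

[8] `<path>` cubic bezier, #008000→engrave S409 F2806: (65.4835,19.5308) → (65.1813,35.0964) → (86.8689,57.8675) → (101.6313,56.2655)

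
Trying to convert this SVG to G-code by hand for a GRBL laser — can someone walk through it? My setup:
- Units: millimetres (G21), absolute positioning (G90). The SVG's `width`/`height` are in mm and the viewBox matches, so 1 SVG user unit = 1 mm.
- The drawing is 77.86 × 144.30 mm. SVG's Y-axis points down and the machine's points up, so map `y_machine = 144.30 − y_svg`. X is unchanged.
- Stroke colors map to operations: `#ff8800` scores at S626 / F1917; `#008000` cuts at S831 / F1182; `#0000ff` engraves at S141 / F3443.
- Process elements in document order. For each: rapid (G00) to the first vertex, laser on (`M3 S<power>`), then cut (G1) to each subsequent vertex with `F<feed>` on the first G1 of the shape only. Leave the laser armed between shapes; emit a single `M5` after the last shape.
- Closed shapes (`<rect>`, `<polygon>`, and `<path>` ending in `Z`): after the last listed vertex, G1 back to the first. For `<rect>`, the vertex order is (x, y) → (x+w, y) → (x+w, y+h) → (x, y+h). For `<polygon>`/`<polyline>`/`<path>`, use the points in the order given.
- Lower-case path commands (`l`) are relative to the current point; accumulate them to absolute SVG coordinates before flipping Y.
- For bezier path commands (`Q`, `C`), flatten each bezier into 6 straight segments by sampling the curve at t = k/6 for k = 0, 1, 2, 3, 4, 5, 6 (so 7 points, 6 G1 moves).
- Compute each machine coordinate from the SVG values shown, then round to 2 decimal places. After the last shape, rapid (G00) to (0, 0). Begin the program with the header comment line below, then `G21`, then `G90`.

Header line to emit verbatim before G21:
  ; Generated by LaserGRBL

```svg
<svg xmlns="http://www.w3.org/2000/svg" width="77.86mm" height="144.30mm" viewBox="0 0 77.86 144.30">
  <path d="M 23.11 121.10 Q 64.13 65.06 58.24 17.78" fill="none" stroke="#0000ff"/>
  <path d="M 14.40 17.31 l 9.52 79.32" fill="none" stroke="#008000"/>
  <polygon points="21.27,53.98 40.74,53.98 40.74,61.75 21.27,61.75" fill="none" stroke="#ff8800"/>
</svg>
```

; Generated by LaserGRBL
G21
G90
G00 X23.11 Y23.20
M3 S141
G1 X35.48 Y41.64 F3443
G1 X45.24 Y59.59
G1 X52.40 Y77.05
G1 X56.95 Y94.03
G1 X58.90 Y110.52
G1 X58.24 Y126.52
G00 X14.40 Y126.99
M3 S831
G1 X23.92 Y47.67 F1182
G00 X21.27 Y90.32
M3 S626
G1 X40.74 Y90.32 F1917
G1 X40.74 Y82.55
G1 X21.27 Y82.55
G1 X21.27 Y90.32
M5
G00 X0.00 Y0.00

1 u = 1 mm; y_m = 144.30 − y.

[1] `<path>` quadratic bezier, #0000ff→engrave S141 F3443: (23.11,23.20) → (35.48,41.64) → (45.24,59.59) → (52.40,77.05) → (56.95,94.03) → (58.90,110.52) → (58.24,126.52)

[2] `<path>` line segment, #008000→cut S831 F1182: (14.40,126.99) → (23.92,47.67)

[3] `<polygon>` rectangle, #ff8800→score S626 F1917: (21.27,90.32) → (40.74,90.32) → (40.74,82.55) → (21.27,82.55) → (21.27,90.32) (closed)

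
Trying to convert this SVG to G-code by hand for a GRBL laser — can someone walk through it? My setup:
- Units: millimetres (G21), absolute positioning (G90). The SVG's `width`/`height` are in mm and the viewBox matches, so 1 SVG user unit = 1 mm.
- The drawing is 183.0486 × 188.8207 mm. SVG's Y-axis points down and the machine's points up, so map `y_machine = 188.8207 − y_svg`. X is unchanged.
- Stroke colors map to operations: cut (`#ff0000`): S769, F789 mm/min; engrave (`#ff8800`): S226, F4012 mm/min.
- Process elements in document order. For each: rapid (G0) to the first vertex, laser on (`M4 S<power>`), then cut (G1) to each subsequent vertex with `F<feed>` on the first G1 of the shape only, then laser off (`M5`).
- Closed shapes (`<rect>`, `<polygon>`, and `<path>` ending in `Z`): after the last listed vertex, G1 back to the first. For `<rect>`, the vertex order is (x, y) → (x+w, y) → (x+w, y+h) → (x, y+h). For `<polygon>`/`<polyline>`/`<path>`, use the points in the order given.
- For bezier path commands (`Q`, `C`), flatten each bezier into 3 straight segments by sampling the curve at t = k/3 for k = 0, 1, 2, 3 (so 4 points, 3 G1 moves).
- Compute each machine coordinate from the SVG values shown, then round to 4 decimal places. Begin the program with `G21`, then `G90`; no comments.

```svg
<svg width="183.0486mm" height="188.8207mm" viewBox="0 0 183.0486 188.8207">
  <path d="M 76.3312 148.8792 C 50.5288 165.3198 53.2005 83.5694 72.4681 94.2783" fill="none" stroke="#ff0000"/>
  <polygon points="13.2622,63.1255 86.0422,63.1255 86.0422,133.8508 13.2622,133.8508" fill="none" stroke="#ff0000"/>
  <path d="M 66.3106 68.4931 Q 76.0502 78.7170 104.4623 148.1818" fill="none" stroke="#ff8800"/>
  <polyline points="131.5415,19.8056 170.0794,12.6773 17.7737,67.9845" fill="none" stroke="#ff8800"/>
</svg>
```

G21
G90
G0 X76.3312 Y39.9415
M4 S769
G1 X59.5802 Y49.1701 F789
G1 X59.1724 Y81.4927
G1 X72.4681 Y94.5424
M5
G0 X13.2622 Y125.6952
M4 S769
G1 X86.0422 Y125.6952 F789
G1 X86.0422 Y54.9699
G1 X13.2622 Y54.9699
G1 X13.2622 Y125.6952
M5
G0 X66.3106 Y120.3276
M4 S226
G1 X74.8784 Y106.9293 F4012
G1 X87.5956 Y80.3664
G1 X104.4623 Y40.6389
M5
G0 X131.5415 Y169.0151
M4 S226
G1 X170.0794 Y176.1434 F4012
G1 X17.7737 Y120.8362
M5

viewBox `0 0 183.0486 188.8207` with mm width/height → 1 unit = 1 mm. Flip: y_m = 188.8207 − y_svg.

**Shape 1** — `<path>` cubic bezier, stroke `#ff0000` → cut (S769, F789). Control points (SVG): P0=(76.3312,148.8792), P1=(50.5288,165.3198), P2=(53.2005,83.5694), P3=(72.4681,94.2783); sampled at t=k/3. Machine vertices: (76.3312,39.9415) → (59.5802,49.1701) → (59.1724,81.4927) → (72.4681,94.5424). Open path.

**Shape 2** — `<polygon>` rectangle, stroke `#ff0000` → cut (S769, F789). Machine vertices: (13.2622,125.6952) → (86.0422,125.6952) → (86.0422,54.9699) → (13.2622,54.9699) → (13.2622,125.6952). Closed: final G1 returns to the first vertex.

**Shape 3** — `<path>` quadratic bezier, stroke `#ff8800` → engrave (S226, F4012). Control points (SVG): P0=(66.3106,68.4931), P1=(76.0502,78.7170), P2=(104.4623,148.1818); sampled at t=k/3. Machine vertices: (66.3106,120.3276) → (74.8784,106.9293) → (87.5956,80.3664) → (104.4623,40.6389). Open path.

**Shape 4** — `<polyline>` open polyline, stroke `#ff8800` → engrave (S226, F4012). Machine vertices: (131.5415,169.0151) → (170.0794,176.1434) → (17.7737,120.8362). Open path.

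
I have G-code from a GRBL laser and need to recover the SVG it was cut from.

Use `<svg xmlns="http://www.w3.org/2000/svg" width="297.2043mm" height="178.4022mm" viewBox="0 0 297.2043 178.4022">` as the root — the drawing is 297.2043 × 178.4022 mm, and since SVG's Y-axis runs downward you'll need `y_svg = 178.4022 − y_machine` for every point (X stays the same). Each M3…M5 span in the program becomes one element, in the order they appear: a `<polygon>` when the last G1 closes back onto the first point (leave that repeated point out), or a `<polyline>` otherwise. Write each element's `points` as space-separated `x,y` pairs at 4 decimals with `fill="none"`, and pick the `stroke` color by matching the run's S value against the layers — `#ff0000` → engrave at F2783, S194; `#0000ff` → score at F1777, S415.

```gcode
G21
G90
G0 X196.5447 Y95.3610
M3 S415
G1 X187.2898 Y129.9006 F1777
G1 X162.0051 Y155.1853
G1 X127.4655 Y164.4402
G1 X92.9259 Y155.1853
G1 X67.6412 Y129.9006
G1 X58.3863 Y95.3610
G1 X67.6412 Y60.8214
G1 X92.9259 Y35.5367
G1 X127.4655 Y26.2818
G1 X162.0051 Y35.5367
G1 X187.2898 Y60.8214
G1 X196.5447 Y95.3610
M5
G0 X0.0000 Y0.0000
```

y_svg = 178.4022 − y_m. Every run uses S415, so all elements get stroke `#0000ff` (score).

[1] closed run; points: 196.5447,83.0412 187.2898,48.5016 162.0051,23.2169 127.4655,13.9620 92.9259,23.2169 67.6412,48.5016 58.3863,83.0412 67.6412,117.5808 92.9259,142.8655 127.4655,152.1204 162.0051,142.8655 187.2898,117.5808

<svg xmlns="http://www.w3.org/2000/svg" width="297.2043mm" height="178.4022mm" viewBox="0 0 297.2043 178.4022">
  <polygon points="196.5447,83.0412 187.2898,48.5016 162.0051,23.2169 127.4655,13.9620 92.9259,23.2169 67.6412,48.5016 58.3863,83.0412 67.6412,117.5808 92.9259,142.8655 127.4655,152.1204 162.0051,142.8655 187.2898,117.5808" fill="none" stroke="#0000ff"/>
</svg>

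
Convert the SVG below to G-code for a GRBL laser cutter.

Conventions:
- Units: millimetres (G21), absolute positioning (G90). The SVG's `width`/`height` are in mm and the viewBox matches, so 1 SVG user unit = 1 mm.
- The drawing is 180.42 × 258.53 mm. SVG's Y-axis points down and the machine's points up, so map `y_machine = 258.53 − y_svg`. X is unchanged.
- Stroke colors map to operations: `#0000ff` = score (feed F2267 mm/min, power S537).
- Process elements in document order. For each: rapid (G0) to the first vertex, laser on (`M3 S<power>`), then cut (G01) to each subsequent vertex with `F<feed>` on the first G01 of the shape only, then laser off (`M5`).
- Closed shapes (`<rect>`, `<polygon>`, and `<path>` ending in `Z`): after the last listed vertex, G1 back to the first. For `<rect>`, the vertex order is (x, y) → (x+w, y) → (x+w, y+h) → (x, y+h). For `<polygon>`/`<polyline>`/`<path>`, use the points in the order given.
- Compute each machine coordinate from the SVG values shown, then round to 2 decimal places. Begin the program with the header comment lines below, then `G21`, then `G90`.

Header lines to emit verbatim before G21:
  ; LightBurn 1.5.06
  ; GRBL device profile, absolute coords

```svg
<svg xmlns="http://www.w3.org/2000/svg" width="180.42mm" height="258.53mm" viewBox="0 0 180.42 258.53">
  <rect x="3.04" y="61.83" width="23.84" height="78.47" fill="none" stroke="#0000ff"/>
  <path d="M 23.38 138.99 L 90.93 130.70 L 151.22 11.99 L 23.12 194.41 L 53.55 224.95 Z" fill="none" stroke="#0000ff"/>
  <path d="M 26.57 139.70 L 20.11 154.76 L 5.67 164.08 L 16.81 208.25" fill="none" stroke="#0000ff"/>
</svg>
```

; LightBurn 1.5.06
; GRBL device profile, absolute coords
G21
G90
G0 X3.04 Y196.70
M3 S537
G01 X26.88 Y196.70 F2267
G01 X26.88 Y118.23
G01 X3.04 Y118.23
G01 X3.04 Y196.70
M5
G0 X23.38 Y119.54
M3 S537
G01 X90.93 Y127.83 F2267
G01 X151.22 Y246.54
G01 X23.12 Y64.12
G01 X53.55 Y33.58
G01 X23.38 Y119.54
M5
G0 X26.57 Y118.83
M3 S537
G01 X20.11 Y103.77 F2267
G01 X5.67 Y94.45
G01 X16.81 Y50.28
M5

Since the viewBox matches the mm dimensions, user units are millimetres directly. The only transform is the Y-flip y_m = 258.53 − y_svg.

Shape 1 is a rectangle drawn with `<rect>`. Its stroke #0000ff means score at S537, F2267. After flipping Y the toolpath is (3.04,196.70) → (26.88,196.70) → (26.88,118.23) → (3.04,118.23) → (3.04,196.70), returning to the start.

Shape 2 is a closed polygon drawn with `<path>`. Its stroke #0000ff means score at S537, F2267. After flipping Y the toolpath is (23.38,119.54) → (90.93,127.83) → (151.22,246.54) → (23.12,64.12) → (53.55,33.58) → (23.38,119.54), returning to the start.

Shape 3 is a open polyline drawn with `<path>`. Its stroke #0000ff means score at S537, F2267. After flipping Y the toolpath is (26.57,118.83) → (20.11,103.77) → (5.67,94.45) → (16.81,50.28).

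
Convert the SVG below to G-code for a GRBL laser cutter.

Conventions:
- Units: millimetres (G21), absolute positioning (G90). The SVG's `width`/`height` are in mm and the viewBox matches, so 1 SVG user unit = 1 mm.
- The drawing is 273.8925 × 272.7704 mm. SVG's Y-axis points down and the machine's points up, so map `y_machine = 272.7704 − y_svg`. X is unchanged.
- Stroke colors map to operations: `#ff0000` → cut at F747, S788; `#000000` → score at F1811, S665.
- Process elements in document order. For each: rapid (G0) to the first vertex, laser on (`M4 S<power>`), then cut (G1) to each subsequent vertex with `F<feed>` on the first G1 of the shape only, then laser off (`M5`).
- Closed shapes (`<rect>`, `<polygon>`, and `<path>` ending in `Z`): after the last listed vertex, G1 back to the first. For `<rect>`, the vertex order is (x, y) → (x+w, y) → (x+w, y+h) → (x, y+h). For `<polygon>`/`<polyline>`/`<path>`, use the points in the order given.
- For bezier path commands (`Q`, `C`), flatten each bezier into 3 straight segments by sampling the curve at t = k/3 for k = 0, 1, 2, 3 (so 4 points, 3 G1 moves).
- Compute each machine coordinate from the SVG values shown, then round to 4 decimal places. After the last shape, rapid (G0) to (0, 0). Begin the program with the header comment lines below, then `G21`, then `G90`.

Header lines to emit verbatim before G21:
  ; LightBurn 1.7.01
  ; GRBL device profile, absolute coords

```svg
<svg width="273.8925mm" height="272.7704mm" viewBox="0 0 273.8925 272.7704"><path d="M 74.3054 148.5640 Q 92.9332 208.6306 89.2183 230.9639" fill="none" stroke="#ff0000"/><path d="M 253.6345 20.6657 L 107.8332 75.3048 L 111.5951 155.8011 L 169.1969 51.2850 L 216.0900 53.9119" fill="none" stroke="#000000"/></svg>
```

1 u = 1 mm; y_m = 272.7704 − y.

[1] `<path>` quadratic bezier, #ff0000→cut S788 F747: (74.3054,124.2064) → (84.2414,88.3546) → (89.2124,60.8880) → (89.2183,41.8065)

[2] `<path>` open polyline, #000000→score S665 F1811: (253.6345,252.1047) → (107.8332,197.4656) → (111.5951,116.9693) → (169.1969,221.4854) → (216.0900,218.8585)

; LightBurn 1.7.01
; GRBL device profile, absolute coords
G21
G90
G0 X74.3054 Y124.2064
M4 S788
G1 X84.2414 Y88.3546 F747
G1 X89.2124 Y60.8880
G1 X89.2183 Y41.8065
M5
G0 X253.6345 Y252.1047
M4 S665
G1 X107.8332 Y197.4656 F1811
G1 X111.5951 Y116.9693
G1 X169.1969 Y221.4854
G1 X216.0900 Y218.8585
M5
G0 X0.0000 Y0.0000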